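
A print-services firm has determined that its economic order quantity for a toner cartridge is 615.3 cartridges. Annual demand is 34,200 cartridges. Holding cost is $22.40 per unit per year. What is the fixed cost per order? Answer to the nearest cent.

The basic EOQ model gives Q* = √(2DS/H); rearrange for the unknown.
From Q* = √(2DS/H): S = Q*²H / (2D) = 615.3² × 22.4 / (2 × 34,200) = 123.9840.

S ≈ $123.98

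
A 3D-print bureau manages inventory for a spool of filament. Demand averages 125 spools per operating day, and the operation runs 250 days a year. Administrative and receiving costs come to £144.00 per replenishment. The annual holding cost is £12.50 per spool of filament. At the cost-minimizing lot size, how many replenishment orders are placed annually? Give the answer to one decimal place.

Annual demand D = 125 × 250 = 31,250.
Q* = √(2DS/H) = √(2 × 31,250 × 144 / 12.5) ≈ 848.53.
Orders per year = D / Q* = 31,250 / 848.53 ≈ 36.828.

N ≈ 36.8 orders per year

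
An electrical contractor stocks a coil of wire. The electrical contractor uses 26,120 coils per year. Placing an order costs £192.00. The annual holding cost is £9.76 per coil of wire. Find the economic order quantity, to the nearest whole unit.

Q* ≈ 1,014 coils

EOQ = √(2DS / H) = √(2 × 26,120 × 192 / 9.76).
= √(10,030,080 / 9.76) = √1,027,672.1311 ≈ 1013.742.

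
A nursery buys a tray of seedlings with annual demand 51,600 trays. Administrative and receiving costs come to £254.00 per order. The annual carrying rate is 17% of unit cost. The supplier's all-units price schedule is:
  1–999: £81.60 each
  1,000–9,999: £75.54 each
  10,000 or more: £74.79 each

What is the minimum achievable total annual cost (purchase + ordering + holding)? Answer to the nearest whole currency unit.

TC* ≈ £3,916,211

Holding cost per unit per year at price C is H = 0.17·C.
For each price level, check whether its EOQ is feasible; otherwise the best quantity at that price is the breakpoint.
Tier 1 (£81.60): EOQ = 1374.6 exceeds tier's upper bound 999, so this tier is dominated.
EOQ at £75.54 = 1428.7 (feasible in tier 2): TC = 51,600×£75.54 + (51,600/1428.7)×254 + (1428.7/2)×0.17×£75.54 = £3,916,211.19.
EOQ at £74.79 = 1435.9 < 10000, so use break Q=10000: TC = 51,600×£74.79 + (51,600/10000.0)×254 + (10000.0/2)×0.17×£74.79 = £3,924,046.14.
Lowest total cost among the candidates is at Q = 1428.7.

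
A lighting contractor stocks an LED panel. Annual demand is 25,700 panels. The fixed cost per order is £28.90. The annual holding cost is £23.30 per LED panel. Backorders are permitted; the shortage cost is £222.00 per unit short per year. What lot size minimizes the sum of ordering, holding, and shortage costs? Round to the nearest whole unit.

With planned backorders, Q* = √(2DS/H) · √((H+B)/B).
√(2DS/H) = √(2 × 25,700 × 28.9 / 23.3) = 252.495.
√((H+B)/B) = √((23.3+222)/222) = 1.0512.
Q* ≈ 265.415.

Q* ≈ 265 panels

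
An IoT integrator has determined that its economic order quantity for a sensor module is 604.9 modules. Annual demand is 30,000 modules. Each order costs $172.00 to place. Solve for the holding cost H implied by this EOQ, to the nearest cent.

H ≈ $28.20

The basic EOQ model gives Q* = √(2DS/H); rearrange for the unknown.
From Q* = √(2DS/H): H = 2DS / Q*² = 2 × 30,000 × 172 / 604.9² = 28.2041.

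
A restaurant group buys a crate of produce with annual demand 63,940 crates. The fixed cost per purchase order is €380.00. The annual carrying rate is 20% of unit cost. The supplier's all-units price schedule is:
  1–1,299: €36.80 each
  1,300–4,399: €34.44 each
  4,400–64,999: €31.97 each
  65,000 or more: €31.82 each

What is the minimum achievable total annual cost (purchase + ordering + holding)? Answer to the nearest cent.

Holding cost per unit per year at price C is H = 0.20·C.
Evaluate total cost at each tier's feasible EOQ or, if the EOQ is below the tier, at the tier's minimum quantity.
Tier 1 (€36.80): EOQ = 2569.5 exceeds tier's upper bound 1299, so this tier is dominated.
EOQ at €34.44 = 2656.1 (feasible in tier 2): TC = 63,940×€34.44 + (63,940/2656.1)×380 + (2656.1/2)×0.20×€34.44 = €2,220,388.91.
EOQ at €31.97 = 2756.8 < 4400, so use break Q=4400: TC = 63,940×€31.97 + (63,940/4400.0)×380 + (4400.0/2)×0.20×€31.97 = €2,063,750.69.
EOQ at €31.82 = 2763.3 < 65000, so use break Q=65000: TC = 63,940×€31.82 + (63,940/65000.0)×380 + (65000.0/2)×0.20×€31.82 = €2,241,774.60.
Lowest total cost among the candidates is at Q = 4400.0.

TC* ≈ €2,063,750.69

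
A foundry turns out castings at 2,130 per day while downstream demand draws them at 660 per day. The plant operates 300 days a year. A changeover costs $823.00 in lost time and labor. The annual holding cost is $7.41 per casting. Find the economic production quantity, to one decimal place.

Annual demand D = 660 × 300 = 198,000.
Production build-up factor (1 − d/p) = 1 − 660/2,130 = 0.6901.
Q* = √(2DS / (H(1 − d/p))) = √(2 × 198,000 × 823 / (7.41 × 0.6901)).
= √(325,908,000 / 5.1139) ≈ 7983.063.

Q* ≈ 7,983.1 castings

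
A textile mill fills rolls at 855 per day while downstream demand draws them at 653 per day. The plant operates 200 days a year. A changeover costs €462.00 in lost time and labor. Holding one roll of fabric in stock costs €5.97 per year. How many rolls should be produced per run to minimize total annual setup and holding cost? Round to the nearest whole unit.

Q* ≈ 9,250 rolls

Annual demand D = 653 × 200 = 130,600.
Production build-up factor (1 − d/p) = 1 − 653/855 = 0.2363.
Q* = √(2DS / (H(1 − d/p))) = √(2 × 130,600 × 462 / (5.97 × 0.2363)).
= √(120,674,400 / 1.4105) ≈ 9249.703.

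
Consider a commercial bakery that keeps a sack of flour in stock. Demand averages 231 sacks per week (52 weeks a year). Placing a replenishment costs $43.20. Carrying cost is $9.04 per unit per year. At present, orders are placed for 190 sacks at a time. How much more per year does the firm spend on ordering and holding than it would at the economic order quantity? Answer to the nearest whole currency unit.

Extra cost ≈ $527 per year

Annual demand D = 231 × 52 = 12,012.
EOQ = √(2DS/H) = √(2 × 12,012 × 43.2 / 9.04) ≈ 338.83.
Cost at Q* = (D/Q*)S + (Q*/2)H = √(2DSH) ≈ $3,063.01.
Cost at Q = 190: (12,012/190)×43.2 + (190/2)×9.04 = $2,731.15 + $858.80 = $3,589.95.
Excess = $3,589.95 − $3,063.01 = $526.94.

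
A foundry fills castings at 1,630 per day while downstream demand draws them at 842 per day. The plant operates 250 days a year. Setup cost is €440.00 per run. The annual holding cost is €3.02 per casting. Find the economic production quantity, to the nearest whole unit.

Annual demand D = 842 × 250 = 210,500.
Production build-up factor (1 − d/p) = 1 − 842/1,630 = 0.4834.
Q* = √(2DS / (H(1 − d/p))) = √(2 × 210,500 × 440 / (3.02 × 0.4834)).
= √(185,240,000 / 1.46) ≈ 11264.051.

Q* ≈ 11,264 castings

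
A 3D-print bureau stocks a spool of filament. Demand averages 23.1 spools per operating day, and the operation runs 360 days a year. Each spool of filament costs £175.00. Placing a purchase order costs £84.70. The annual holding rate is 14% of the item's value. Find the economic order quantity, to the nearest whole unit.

Annual demand D = 23.1 × 360 = 8,316.
Holding cost H = 0.14 × £175.00 = £24.5000 per unit per year.
EOQ = √(2DS / H) = √(2 × 8,316 × 84.7 / 24.5).
= √(1,408,730.4 / 24.5) = √57,499.2 ≈ 239.790.

Q* ≈ 240 spools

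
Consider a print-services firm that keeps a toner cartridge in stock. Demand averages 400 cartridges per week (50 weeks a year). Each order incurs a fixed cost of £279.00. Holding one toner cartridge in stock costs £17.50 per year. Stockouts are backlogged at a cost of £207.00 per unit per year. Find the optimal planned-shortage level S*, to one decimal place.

Annual demand D = 400 × 50 = 20,000.
With planned backorders, Q* = √(2DS/H) · √((H+B)/B).
√(2DS/H) = √(2 × 20,000 × 279 / 17.5) = 798.570.
√((H+B)/B) = √((17.5+207)/207) = 1.0414.
Q* ≈ 831.641.
S* = Q* · H/(H+B) = 831.641 × 17.5/224.5 ≈ 64.827.

S* ≈ 64.8 cartridges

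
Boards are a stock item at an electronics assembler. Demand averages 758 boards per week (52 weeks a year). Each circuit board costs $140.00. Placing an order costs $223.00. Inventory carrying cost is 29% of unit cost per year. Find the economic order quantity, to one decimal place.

Q* ≈ 658.0 boards

Annual demand D = 758 × 52 = 39,416.
Holding cost H = 0.29 × $140.00 = $40.6000 per unit per year.
EOQ = √(2DS / H) = √(2 × 39,416 × 223 / 40.6).
= √(17,579,536 / 40.6) = √432,993.4975 ≈ 658.022.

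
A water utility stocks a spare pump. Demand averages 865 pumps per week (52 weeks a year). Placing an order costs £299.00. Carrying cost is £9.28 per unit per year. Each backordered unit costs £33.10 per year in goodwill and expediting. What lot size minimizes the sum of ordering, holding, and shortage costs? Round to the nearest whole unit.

Annual demand D = 865 × 52 = 44,980.
With planned backorders, Q* = √(2DS/H) · √((H+B)/B).
√(2DS/H) = √(2 × 44,980 × 299 / 9.28) = 1702.497.
√((H+B)/B) = √((9.28+33.1)/33.1) = 1.1315.
Q* ≈ 1926.428.

Q* ≈ 1,926 pumps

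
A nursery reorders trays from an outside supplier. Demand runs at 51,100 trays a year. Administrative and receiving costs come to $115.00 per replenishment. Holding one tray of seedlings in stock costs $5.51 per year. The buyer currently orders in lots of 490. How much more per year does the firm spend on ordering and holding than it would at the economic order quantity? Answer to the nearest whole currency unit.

Extra cost ≈ $5,296 per year

EOQ = √(2DS/H) = √(2 × 51,100 × 115 / 5.51) ≈ 1460.49.
Cost at Q* = (D/Q*)S + (Q*/2)H = √(2DSH) ≈ $8,047.30.
Cost at Q = 490: (51,100/490)×115 + (490/2)×5.51 = $11,992.86 + $1,349.95 = $13,342.81.
Excess = $13,342.81 − $8,047.30 = $5,295.51.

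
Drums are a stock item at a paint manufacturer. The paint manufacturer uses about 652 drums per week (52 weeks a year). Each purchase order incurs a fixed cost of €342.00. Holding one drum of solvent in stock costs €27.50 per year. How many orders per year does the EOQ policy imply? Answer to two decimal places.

N ≈ 36.92 orders per year

Annual demand D = 652 × 52 = 33,904.
The optimal lot size = √(2DS/H) = √(2 × 33,904 × 342 / 27.5) ≈ 918.31.
Orders per year = D / Q* = 33,904 / 918.31 ≈ 36.920.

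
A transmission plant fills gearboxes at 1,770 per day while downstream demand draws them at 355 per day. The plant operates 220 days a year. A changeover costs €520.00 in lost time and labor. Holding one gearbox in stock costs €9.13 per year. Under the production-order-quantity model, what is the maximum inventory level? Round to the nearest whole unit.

I_max ≈ 2,667 gearboxes

Annual demand D = 355 × 220 = 78,100.
Production build-up factor (1 − d/p) = 1 − 355/1,770 = 0.7994.
Q* = √(2DS / (H(1 − d/p))) = √(2 × 78,100 × 520 / (9.13 × 0.7994)).
= √(81,224,000 / 7.2988) ≈ 3335.917.
Maximum inventory = Q*(1 − d/p) = 3335.917 × 0.7994 ≈ 2666.849.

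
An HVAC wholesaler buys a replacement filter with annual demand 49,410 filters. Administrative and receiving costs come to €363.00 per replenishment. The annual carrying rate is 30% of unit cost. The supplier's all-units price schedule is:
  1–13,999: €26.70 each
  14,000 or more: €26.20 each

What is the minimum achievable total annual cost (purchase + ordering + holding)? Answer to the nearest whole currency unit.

Holding cost per unit per year at price C is H = 0.30·C.
Evaluate total cost at each tier's feasible EOQ or, if the EOQ is below the tier, at the tier's minimum quantity.
EOQ at €26.70 = 2116.2 (feasible in tier 1): TC = 49,410×€26.70 + (49,410/2116.2)×363 + (2116.2/2)×0.30×€26.70 = €1,336,197.87.
EOQ at €26.20 = 2136.3 < 14000, so use break Q=14000: TC = 49,410×€26.20 + (49,410/14000.0)×363 + (14000.0/2)×0.30×€26.20 = €1,350,843.13.
Lowest total cost among the candidates is at Q = 2116.2.

TC* ≈ €1,336,198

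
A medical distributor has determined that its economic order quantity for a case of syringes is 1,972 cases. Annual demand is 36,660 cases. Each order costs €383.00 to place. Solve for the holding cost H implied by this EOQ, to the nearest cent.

Squaring Q* = √(2DS/H) gives Q*² = 2DS/H.
From Q* = √(2DS/H): H = 2DS / Q*² = 2 × 36,660 × 383 / 1,972² = 7.2212.

H ≈ €7.22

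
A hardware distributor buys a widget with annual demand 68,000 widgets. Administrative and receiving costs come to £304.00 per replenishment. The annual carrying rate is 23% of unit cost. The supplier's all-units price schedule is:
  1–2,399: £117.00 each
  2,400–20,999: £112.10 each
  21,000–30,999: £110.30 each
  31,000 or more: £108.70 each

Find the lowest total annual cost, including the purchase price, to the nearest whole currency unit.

TC* ≈ £7,662,353

Holding cost per unit per year at price C is H = 0.23·C.
Evaluate total cost at each tier's feasible EOQ or, if the EOQ is below the tier, at the tier's minimum quantity.
EOQ at £117.00 = 1239.5 (feasible in tier 1): TC = 68,000×£117.00 + (68,000/1239.5)×304 + (1239.5/2)×0.23×£117.00 = £7,989,355.17.
EOQ at £112.10 = 1266.3 < 2400, so use break Q=2400: TC = 68,000×£112.10 + (68,000/2400.0)×304 + (2400.0/2)×0.23×£112.10 = £7,662,352.93.
EOQ at £110.30 = 1276.6 < 21000, so use break Q=21000: TC = 68,000×£110.30 + (68,000/21000.0)×304 + (21000.0/2)×0.23×£110.30 = £7,767,758.88.
EOQ at £108.70 = 1286.0 < 31000, so use break Q=31000: TC = 68,000×£108.70 + (68,000/31000.0)×304 + (31000.0/2)×0.23×£108.70 = £7,779,782.34.
Lowest total cost among the candidates is at Q = 2400.0.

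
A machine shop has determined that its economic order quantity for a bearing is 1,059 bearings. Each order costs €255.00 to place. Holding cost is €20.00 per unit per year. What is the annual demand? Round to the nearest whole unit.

D ≈ 43,980 bearings per year

Invert the EOQ relation Q*² = 2DS/H.
From Q* = √(2DS/H): D = Q*²H / (2S) = 1,059² × 20 / (2 × 255) = 43979.647.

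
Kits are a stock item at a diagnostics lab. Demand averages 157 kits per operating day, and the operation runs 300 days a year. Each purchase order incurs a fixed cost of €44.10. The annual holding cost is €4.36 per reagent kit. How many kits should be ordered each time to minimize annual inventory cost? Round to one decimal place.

Q* ≈ 976.1 kits

Annual demand D = 157 × 300 = 47,100.
EOQ = √(2DS / H) = √(2 × 47,100 × 44.1 / 4.36).
= √(4,154,220 / 4.36) = √952,802.7523 ≈ 976.116.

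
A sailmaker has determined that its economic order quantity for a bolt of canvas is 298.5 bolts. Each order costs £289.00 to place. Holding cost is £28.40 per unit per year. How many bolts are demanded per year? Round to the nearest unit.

The basic EOQ model gives Q* = √(2DS/H); rearrange for the unknown.
From Q* = √(2DS/H): D = Q*²H / (2S) = 298.5² × 28.4 / (2 × 289) = 4378.034.

D ≈ 4,378 bolts per year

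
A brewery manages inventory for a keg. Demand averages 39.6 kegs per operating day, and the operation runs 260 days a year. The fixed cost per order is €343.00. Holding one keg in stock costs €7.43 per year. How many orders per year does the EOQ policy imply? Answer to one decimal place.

Annual demand D = 39.6 × 260 = 10,296.
Q* = √(2DS/H) = √(2 × 10,296 × 343 / 7.43) ≈ 974.99.
Orders per year = D / Q* = 10,296 / 974.99 ≈ 10.560.

N ≈ 10.6 orders per year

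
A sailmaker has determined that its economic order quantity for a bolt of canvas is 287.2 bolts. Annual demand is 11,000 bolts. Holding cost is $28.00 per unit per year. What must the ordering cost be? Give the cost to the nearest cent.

S ≈ $104.98

Invert the EOQ relation Q*² = 2DS/H.
From Q* = √(2DS/H): S = Q*²H / (2D) = 287.2² × 28 / (2 × 11,000) = 104.9794.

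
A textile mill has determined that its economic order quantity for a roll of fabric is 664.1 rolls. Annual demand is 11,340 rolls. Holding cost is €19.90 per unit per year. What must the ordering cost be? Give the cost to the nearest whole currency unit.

S ≈ €387

Squaring Q* = √(2DS/H) gives Q*² = 2DS/H.
From Q* = √(2DS/H): S = Q*²H / (2D) = 664.1² × 19.9 / (2 × 11,340) = 386.9697.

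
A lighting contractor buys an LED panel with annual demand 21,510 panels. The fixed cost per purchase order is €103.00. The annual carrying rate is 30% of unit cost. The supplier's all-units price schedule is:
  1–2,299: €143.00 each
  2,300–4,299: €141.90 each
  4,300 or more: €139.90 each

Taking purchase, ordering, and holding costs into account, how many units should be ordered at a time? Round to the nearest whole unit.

Q* ≈ 321 panels

Holding cost per unit per year at price C is H = 0.30·C.
For each price level, check whether its EOQ is feasible; otherwise the best quantity at that price is the breakpoint.
EOQ at €143.00 = 321.4 (feasible in tier 1): TC = 21,510×€143.00 + (21,510/321.4)×103 + (321.4/2)×0.30×€143.00 = €3,089,717.40.
EOQ at €141.90 = 322.6 < 2300, so use break Q=2300: TC = 21,510×€141.90 + (21,510/2300.0)×103 + (2300.0/2)×0.30×€141.90 = €3,102,187.77.
EOQ at €139.90 = 324.9 < 4300, so use break Q=4300: TC = 21,510×€139.90 + (21,510/4300.0)×103 + (4300.0/2)×0.30×€139.90 = €3,099,999.74.
Lowest total cost is €3,089,717.40 at Q = 321.4.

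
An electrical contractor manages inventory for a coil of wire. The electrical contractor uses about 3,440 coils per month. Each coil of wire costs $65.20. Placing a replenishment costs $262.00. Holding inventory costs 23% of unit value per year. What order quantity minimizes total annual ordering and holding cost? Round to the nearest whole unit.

Q* ≈ 1,201 coils

Annual demand D = 3,440 × 12 = 41,280.
Holding cost H = 0.23 × $65.20 = $14.9960 per unit per year.
EOQ = √(2DS / H) = √(2 × 41,280 × 262 / 14.996).
= √(21,630,720 / 14.996) = √1,442,432.6487 ≈ 1201.013.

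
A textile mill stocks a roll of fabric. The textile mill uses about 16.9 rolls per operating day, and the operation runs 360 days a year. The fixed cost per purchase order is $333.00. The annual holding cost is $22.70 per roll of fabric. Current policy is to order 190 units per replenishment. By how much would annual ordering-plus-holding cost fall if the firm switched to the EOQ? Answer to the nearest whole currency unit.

Annual demand D = 16.9 × 360 = 6,084.
EOQ = √(2DS/H) = √(2 × 6,084 × 333 / 22.7) ≈ 422.49.
Cost at Q* = (D/Q*)S + (Q*/2)H = √(2DSH) ≈ $9,590.57.
Cost at Q = 190: (6,084/190)×333 + (190/2)×22.7 = $10,663.01 + $2,156.50 = $12,819.51.
Excess = $12,819.51 − $9,590.57 = $3,228.94.

Extra cost ≈ $3,229 per year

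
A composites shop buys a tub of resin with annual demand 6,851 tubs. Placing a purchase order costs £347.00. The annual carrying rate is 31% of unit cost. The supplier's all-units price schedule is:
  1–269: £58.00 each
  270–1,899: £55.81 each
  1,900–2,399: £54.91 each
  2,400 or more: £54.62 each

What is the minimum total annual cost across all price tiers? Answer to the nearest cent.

Holding cost per unit per year at price C is H = 0.31·C.
Candidates are each tier's EOQ (if it falls in that tier) and each price-break quantity.
Tier 1 (£58.00): EOQ = 514.2 exceeds tier's upper bound 269, so this tier is dominated.
EOQ at £55.81 = 524.2 (feasible in tier 2): TC = 6,851×£55.81 + (6,851/524.2)×347 + (524.2/2)×0.31×£55.81 = £391,424.02.
EOQ at £54.91 = 528.5 < 1900, so use break Q=1900: TC = 6,851×£54.91 + (6,851/1900.0)×347 + (1900.0/2)×0.31×£54.91 = £393,610.61.
EOQ at £54.62 = 529.9 < 2400, so use break Q=2400: TC = 6,851×£54.62 + (6,851/2400.0)×347 + (2400.0/2)×0.31×£54.62 = £395,510.80.
Lowest total cost among the candidates is at Q = 524.2.

TC* ≈ £391,424.02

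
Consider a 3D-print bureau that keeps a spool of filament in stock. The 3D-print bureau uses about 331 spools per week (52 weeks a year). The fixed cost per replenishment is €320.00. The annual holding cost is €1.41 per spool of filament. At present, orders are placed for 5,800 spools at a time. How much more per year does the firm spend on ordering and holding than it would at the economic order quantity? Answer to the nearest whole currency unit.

Annual demand D = 331 × 52 = 17,212.
EOQ = √(2DS/H) = √(2 × 17,212 × 320 / 1.41) ≈ 2795.09.
Cost at Q* = (D/Q*)S + (Q*/2)H = √(2DSH) ≈ €3,941.08.
Cost at Q = 5,800: (17,212/5,800)×320 + (5,800/2)×1.41 = €949.63 + €4,089.00 = €5,038.63.
Excess = €5,038.63 − €3,941.08 = €1,097.55.

Extra cost ≈ €1,098 per year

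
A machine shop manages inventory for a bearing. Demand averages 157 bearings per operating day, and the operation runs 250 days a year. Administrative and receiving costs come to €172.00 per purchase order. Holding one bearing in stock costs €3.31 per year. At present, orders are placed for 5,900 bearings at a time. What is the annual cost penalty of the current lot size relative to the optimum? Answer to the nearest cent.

Extra cost ≈ €4,223.56 per year

Annual demand D = 157 × 250 = 39,250.
EOQ = √(2DS/H) = √(2 × 39,250 × 172 / 3.31) ≈ 2019.69.
Cost at Q* = (D/Q*)S + (Q*/2)H = √(2DSH) ≈ €6,685.18.
Cost at Q = 5,900: (39,250/5,900)×172 + (5,900/2)×3.31 = €1,144.24 + €9,764.50 = €10,908.74.
Excess = €10,908.74 − €6,685.18 = €4,223.56.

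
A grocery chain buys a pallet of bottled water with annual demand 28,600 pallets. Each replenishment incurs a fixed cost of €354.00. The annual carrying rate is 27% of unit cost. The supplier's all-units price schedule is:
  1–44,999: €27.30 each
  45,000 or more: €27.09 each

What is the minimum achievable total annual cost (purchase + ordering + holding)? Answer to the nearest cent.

TC* ≈ €792,996.95

Holding cost per unit per year at price C is H = 0.27·C.
For each price level, check whether its EOQ is feasible; otherwise the best quantity at that price is the breakpoint.
EOQ at €27.30 = 1657.4 (feasible in tier 1): TC = 28,600×€27.30 + (28,600/1657.4)×354 + (1657.4/2)×0.27×€27.30 = €792,996.95.
EOQ at €27.09 = 1663.8 < 45000, so use break Q=45000: TC = 28,600×€27.09 + (28,600/45000.0)×354 + (45000.0/2)×0.27×€27.09 = €939,570.74.
Lowest total cost among the candidates is at Q = 1657.4.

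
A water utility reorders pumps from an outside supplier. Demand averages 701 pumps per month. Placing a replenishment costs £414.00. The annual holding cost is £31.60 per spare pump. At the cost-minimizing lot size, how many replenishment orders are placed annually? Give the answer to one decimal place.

N ≈ 17.9 orders per year

Annual demand D = 701 × 12 = 8,412.
The optimal lot size = √(2DS/H) = √(2 × 8,412 × 414 / 31.6) ≈ 469.48.
Orders per year = D / Q* = 8,412 / 469.48 ≈ 17.918.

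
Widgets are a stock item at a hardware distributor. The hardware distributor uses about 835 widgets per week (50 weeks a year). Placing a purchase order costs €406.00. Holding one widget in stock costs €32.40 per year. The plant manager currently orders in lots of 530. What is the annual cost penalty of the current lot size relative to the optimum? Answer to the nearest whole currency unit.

Annual demand D = 835 × 50 = 41,750.
EOQ = √(2DS/H) = √(2 × 41,750 × 406 / 32.4) ≈ 1022.90.
Cost at Q* = (D/Q*)S + (Q*/2)H = √(2DSH) ≈ €33,142.00.
Cost at Q = 530: (41,750/530)×406 + (530/2)×32.4 = €31,982.08 + €8,586.00 = €40,568.08.
Excess = €40,568.08 − €33,142.00 = €7,426.07.

Extra cost ≈ €7,426 per year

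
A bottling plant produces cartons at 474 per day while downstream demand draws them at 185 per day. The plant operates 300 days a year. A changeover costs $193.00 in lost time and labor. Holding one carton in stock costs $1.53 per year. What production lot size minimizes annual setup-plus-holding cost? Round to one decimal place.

Q* ≈ 4,792.2 cartons

Annual demand D = 185 × 300 = 55,500.
Production build-up factor (1 − d/p) = 1 − 185/474 = 0.6097.
Q* = √(2DS / (H(1 − d/p))) = √(2 × 55,500 × 193 / (1.53 × 0.6097)).
= √(21,423,000 / 0.9328) ≈ 4792.197.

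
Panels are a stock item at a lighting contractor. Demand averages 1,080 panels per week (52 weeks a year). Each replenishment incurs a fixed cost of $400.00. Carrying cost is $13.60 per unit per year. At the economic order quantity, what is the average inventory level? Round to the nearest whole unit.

Average inventory ≈ 909 panels

Annual demand D = 1,080 × 52 = 56,160.
Q* = √(2DS/H) = √(2 × 56,160 × 400 / 13.6) ≈ 1817.56.
Average inventory = Q*/2 ≈ 1817.56 / 2 = 908.781.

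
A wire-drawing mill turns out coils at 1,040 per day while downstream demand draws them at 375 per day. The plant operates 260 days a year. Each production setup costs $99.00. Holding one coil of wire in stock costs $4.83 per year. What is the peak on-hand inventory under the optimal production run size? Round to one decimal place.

Annual demand D = 375 × 260 = 97,500.
Production build-up factor (1 − d/p) = 1 − 375/1,040 = 0.6394.
Q* = √(2DS / (H(1 − d/p))) = √(2 × 97,500 × 99 / (4.83 × 0.6394)).
= √(19,305,000 / 3.0884) ≈ 2500.156.
Maximum inventory = Q*(1 − d/p) = 2500.156 × 0.6394 ≈ 1598.658.

I_max ≈ 1,598.7 coils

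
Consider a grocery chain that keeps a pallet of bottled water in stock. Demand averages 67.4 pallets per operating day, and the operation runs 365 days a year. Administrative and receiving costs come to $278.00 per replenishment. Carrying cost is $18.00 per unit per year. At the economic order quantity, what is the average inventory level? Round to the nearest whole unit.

Annual demand D = 67.4 × 365 = 24,601.
EOQ = √(2DS/H) = √(2 × 24,601 × 278 / 18) ≈ 871.72.
Average inventory = Q*/2 ≈ 871.72 / 2 = 435.861.

Average inventory ≈ 436 pallets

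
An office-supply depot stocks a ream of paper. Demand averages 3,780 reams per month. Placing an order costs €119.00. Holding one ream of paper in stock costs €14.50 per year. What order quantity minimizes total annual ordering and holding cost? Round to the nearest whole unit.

Annual demand D = 3,780 × 12 = 45,360.
EOQ = √(2DS / H) = √(2 × 45,360 × 119 / 14.5).
= √(10,795,680 / 14.5) = √744,529.6552 ≈ 862.861.

Q* ≈ 863 reams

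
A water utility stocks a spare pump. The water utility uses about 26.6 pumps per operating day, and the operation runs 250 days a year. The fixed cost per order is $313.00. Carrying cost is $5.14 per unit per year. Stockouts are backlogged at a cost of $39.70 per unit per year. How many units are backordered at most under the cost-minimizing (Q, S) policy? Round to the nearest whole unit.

Annual demand D = 26.6 × 250 = 6,650.
With planned backorders, Q* = √(2DS/H) · √((H+B)/B).
√(2DS/H) = √(2 × 6,650 × 313 / 5.14) = 899.946.
√((H+B)/B) = √((5.14+39.7)/39.7) = 1.0628.
Q* ≈ 956.432.
S* = Q* · H/(H+B) = 956.432 × 5.14/44.84 ≈ 109.636.

S* ≈ 110 pumps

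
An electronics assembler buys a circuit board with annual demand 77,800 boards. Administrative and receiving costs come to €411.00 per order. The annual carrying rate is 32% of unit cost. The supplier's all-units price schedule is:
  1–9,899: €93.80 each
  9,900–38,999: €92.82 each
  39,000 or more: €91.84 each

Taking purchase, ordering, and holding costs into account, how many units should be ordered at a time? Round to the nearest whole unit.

Q* ≈ 1,460 boards

Holding cost per unit per year at price C is H = 0.32·C.
For each price level, check whether its EOQ is feasible; otherwise the best quantity at that price is the breakpoint.
EOQ at €93.80 = 1459.7 (feasible in tier 1): TC = 77,800×€93.80 + (77,800/1459.7)×411 + (1459.7/2)×0.32×€93.80 = €7,341,452.91.
EOQ at €92.82 = 1467.3 < 9900, so use break Q=9900: TC = 77,800×€92.82 + (77,800/9900.0)×411 + (9900.0/2)×0.32×€92.82 = €7,371,652.76.
EOQ at €91.84 = 1475.1 < 39000, so use break Q=39000: TC = 77,800×€91.84 + (77,800/39000.0)×411 + (39000.0/2)×0.32×€91.84 = €7,719,053.49.
Lowest total cost is €7,341,452.91 at Q = 1459.7.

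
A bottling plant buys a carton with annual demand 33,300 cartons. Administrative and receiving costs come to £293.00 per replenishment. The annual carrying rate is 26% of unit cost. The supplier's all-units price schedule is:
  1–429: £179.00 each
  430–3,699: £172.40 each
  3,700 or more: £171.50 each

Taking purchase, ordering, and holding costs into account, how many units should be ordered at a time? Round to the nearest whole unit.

Holding cost per unit per year at price C is H = 0.26·C.
Evaluate total cost at each tier's feasible EOQ or, if the EOQ is below the tier, at the tier's minimum quantity.
Tier 1 (£179.00): EOQ = 647.5 exceeds tier's upper bound 429, so this tier is dominated.
EOQ at £172.40 = 659.8 (feasible in tier 2): TC = 33,300×£172.40 + (33,300/659.8)×293 + (659.8/2)×0.26×£172.40 = £5,770,495.10.
EOQ at £171.50 = 661.5 < 3700, so use break Q=3700: TC = 33,300×£171.50 + (33,300/3700.0)×293 + (3700.0/2)×0.26×£171.50 = £5,796,078.50.
Lowest total cost is £5,770,495.10 at Q = 659.8.

Q* ≈ 660 cartons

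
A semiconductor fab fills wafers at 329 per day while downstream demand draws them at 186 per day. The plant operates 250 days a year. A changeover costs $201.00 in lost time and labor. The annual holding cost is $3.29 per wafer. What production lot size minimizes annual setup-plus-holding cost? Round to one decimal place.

Q* ≈ 3,615.5 wafers

Annual demand D = 186 × 250 = 46,500.
Production build-up factor (1 − d/p) = 1 − 186/329 = 0.4347.
Q* = √(2DS / (H(1 − d/p))) = √(2 × 46,500 × 201 / (3.29 × 0.4347)).
= √(18,693,000 / 1.43) ≈ 3615.526.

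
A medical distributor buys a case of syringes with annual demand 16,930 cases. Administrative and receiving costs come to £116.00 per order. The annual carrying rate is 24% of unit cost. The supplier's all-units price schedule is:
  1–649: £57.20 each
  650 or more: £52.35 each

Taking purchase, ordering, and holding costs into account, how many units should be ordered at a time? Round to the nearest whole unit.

Holding cost per unit per year at price C is H = 0.24·C.
Candidates are each tier's EOQ (if it falls in that tier) and each price-break quantity.
EOQ at £57.20 = 534.9 (feasible in tier 1): TC = 16,930×£57.20 + (16,930/534.9)×116 + (534.9/2)×0.24×£57.20 = £975,739.04.
EOQ at £52.35 = 559.1 < 650, so use break Q=650: TC = 16,930×£52.35 + (16,930/650.0)×116 + (650.0/2)×0.24×£52.35 = £893,390.15.
Lowest total cost is £893,390.15 at Q = 650.0.

Q* ≈ 650 cases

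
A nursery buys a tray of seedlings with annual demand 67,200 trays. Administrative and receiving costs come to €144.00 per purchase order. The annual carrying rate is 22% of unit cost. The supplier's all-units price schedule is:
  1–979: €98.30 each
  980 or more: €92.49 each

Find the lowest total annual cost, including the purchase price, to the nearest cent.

Holding cost per unit per year at price C is H = 0.22·C.
Candidates are each tier's EOQ (if it falls in that tier) and each price-break quantity.
EOQ at €98.30 = 946.0 (feasible in tier 1): TC = 67,200×€98.30 + (67,200/946.0)×144 + (946.0/2)×0.22×€98.30 = €6,626,218.27.
EOQ at €92.49 = 975.3 < 980, so use break Q=980: TC = 67,200×€92.49 + (67,200/980.0)×144 + (980.0/2)×0.22×€92.49 = €6,235,172.71.
Lowest total cost among the candidates is at Q = 980.0.

TC* ≈ €6,235,172.71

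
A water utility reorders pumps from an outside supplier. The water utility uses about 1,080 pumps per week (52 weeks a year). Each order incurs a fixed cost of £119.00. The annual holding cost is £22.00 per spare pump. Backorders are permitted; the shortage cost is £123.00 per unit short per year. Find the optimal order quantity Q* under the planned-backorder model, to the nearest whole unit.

Q* ≈ 846 pumps

Annual demand D = 1,080 × 52 = 56,160.
With planned backorders, Q* = √(2DS/H) · √((H+B)/B).
√(2DS/H) = √(2 × 56,160 × 119 / 22) = 779.454.
√((H+B)/B) = √((22+123)/123) = 1.0858.
Q* ≈ 846.296.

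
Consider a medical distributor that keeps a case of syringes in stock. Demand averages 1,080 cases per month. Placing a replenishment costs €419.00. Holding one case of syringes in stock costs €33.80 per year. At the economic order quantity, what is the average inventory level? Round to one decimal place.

Annual demand D = 1,080 × 12 = 12,960.
The optimal lot size = √(2DS/H) = √(2 × 12,960 × 419 / 33.8) ≈ 566.85.
Average inventory = Q*/2 ≈ 566.85 / 2 = 283.424.

Average inventory ≈ 283.4 cases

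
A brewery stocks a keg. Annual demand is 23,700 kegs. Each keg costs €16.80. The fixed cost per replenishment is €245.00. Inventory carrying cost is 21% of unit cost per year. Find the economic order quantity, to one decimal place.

Q* ≈ 1,814.3 kegs

Holding cost H = 0.21 × €16.80 = €3.5280 per unit per year.
EOQ = √(2DS / H) = √(2 × 23,700 × 245 / 3.528).
= √(11,613,000 / 3.528) = √3,291,666.6667 ≈ 1814.295.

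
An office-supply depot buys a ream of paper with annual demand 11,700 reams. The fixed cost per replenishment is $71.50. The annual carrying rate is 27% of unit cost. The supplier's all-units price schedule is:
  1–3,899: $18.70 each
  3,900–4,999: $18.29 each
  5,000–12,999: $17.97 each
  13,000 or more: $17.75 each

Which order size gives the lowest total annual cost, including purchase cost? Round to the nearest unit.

Q* ≈ 576 reams

Holding cost per unit per year at price C is H = 0.27·C.
Candidates are each tier's EOQ (if it falls in that tier) and each price-break quantity.
EOQ at $18.70 = 575.6 (feasible in tier 1): TC = 11,700×$18.70 + (11,700/575.6)×71.5 + (575.6/2)×0.27×$18.70 = $221,696.46.
EOQ at $18.29 = 582.1 < 3900, so use break Q=3900: TC = 11,700×$18.29 + (11,700/3900.0)×71.5 + (3900.0/2)×0.27×$18.29 = $223,837.18.
EOQ at $17.97 = 587.2 < 5000, so use break Q=5000: TC = 11,700×$17.97 + (11,700/5000.0)×71.5 + (5000.0/2)×0.27×$17.97 = $222,546.06.
EOQ at $17.75 = 590.9 < 13000, so use break Q=13000: TC = 11,700×$17.75 + (11,700/13000.0)×71.5 + (13000.0/2)×0.27×$17.75 = $238,890.60.
Lowest total cost is $221,696.46 at Q = 575.6.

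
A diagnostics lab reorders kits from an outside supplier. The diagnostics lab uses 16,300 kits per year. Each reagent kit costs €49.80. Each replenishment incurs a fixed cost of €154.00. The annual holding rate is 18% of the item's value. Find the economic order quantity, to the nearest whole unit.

Q* ≈ 748 kits

Holding cost H = 0.18 × €49.80 = €8.9640 per unit per year.
EOQ = √(2DS / H) = √(2 × 16,300 × 154 / 8.964).
= √(5,020,400 / 8.964) = √560,062.4721 ≈ 748.373.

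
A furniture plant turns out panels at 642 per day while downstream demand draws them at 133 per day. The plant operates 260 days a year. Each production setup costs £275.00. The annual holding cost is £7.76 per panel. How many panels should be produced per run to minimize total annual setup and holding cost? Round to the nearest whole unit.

Q* ≈ 1,758 panels

Annual demand D = 133 × 260 = 34,580.
Production build-up factor (1 − d/p) = 1 − 133/642 = 0.7928.
Q* = √(2DS / (H(1 − d/p))) = √(2 × 34,580 × 275 / (7.76 × 0.7928)).
= √(19,019,000 / 6.1524) ≈ 1758.213.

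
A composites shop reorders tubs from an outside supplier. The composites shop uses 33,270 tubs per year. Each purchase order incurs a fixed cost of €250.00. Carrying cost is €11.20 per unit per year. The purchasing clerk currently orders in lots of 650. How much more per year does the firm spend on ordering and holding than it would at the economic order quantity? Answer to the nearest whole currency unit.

EOQ = √(2DS/H) = √(2 × 33,270 × 250 / 11.2) ≈ 1218.72.
Cost at Q* = (D/Q*)S + (Q*/2)H = √(2DSH) ≈ €13,649.62.
Cost at Q = 650: (33,270/650)×250 + (650/2)×11.2 = €12,796.15 + €3,640.00 = €16,436.15.
Excess = €16,436.15 − €13,649.62 = €2,786.54.

Extra cost ≈ €2,787 per year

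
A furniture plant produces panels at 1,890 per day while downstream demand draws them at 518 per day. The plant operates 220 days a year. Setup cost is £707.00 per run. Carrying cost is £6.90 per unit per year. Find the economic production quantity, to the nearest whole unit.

Q* ≈ 5,672 panels

Annual demand D = 518 × 220 = 113,960.
Production build-up factor (1 − d/p) = 1 − 518/1,890 = 0.7259.
Q* = √(2DS / (H(1 − d/p))) = √(2 × 113,960 × 707 / (6.9 × 0.7259)).
= √(161,139,440 / 5.0089) ≈ 5671.922.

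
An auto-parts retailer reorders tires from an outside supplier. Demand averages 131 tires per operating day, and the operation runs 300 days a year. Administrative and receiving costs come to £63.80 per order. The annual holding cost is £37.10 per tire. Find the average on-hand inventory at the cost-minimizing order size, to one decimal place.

Average inventory ≈ 183.8 tires

Annual demand D = 131 × 300 = 39,300.
EOQ = √(2DS/H) = √(2 × 39,300 × 63.8 / 37.1) ≈ 367.65.
Average inventory = Q*/2 ≈ 367.65 / 2 = 183.825.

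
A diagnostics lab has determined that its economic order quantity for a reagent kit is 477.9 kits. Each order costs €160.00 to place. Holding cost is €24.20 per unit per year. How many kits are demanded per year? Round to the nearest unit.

The basic EOQ model gives Q* = √(2DS/H); rearrange for the unknown.
From Q* = √(2DS/H): D = Q*²H / (2S) = 477.9² × 24.2 / (2 × 160) = 17271.874.

D ≈ 17,272 kits per year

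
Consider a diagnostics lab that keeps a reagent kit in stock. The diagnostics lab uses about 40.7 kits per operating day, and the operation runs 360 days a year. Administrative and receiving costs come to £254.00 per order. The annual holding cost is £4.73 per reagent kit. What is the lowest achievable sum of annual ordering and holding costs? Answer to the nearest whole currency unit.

Annual demand D = 40.7 × 360 = 14,652.
Q* = √(2DS/H) = √(2 × 14,652 × 254 / 4.73) ≈ 1254.44.
At Q*, ordering cost (D/Q*)S equals holding cost (Q*/2)H, each = √(DSH/2).
Minimum total = √(2DSH) = √(2 × 14,652 × 254 × 4.73) ≈ 5933.499.

TC* ≈ £5,933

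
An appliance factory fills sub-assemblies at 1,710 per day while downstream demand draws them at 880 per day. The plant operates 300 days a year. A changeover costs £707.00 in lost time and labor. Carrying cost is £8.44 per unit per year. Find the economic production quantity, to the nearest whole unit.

Q* ≈ 9,546 sub-assemblies

Annual demand D = 880 × 300 = 264,000.
Production build-up factor (1 − d/p) = 1 − 880/1,710 = 0.4854.
Q* = √(2DS / (H(1 − d/p))) = √(2 × 264,000 × 707 / (8.44 × 0.4854)).
= √(373,296,000 / 4.0966) ≈ 9545.847.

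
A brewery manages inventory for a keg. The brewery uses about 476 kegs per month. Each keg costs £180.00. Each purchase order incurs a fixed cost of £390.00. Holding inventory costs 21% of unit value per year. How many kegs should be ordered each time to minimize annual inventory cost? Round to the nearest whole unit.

Annual demand D = 476 × 12 = 5,712.
Holding cost H = 0.21 × £180.00 = £37.8000 per unit per year.
EOQ = √(2DS / H) = √(2 × 5,712 × 390 / 37.8).
= √(4,455,360 / 37.8) = √117,866.6667 ≈ 343.317.

Q* ≈ 343 kegs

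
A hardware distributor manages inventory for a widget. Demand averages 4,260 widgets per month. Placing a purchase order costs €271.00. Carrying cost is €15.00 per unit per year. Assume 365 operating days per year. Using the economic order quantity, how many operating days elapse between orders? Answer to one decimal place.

T ≈ 9.7 days

Annual demand D = 4,260 × 12 = 51,120.
Q* = √(2DS/H) = √(2 × 51,120 × 271 / 15) ≈ 1359.09.
Cycle time = Q*/D × 365 = 1359.09 / 51,120 × 365 ≈ 9.704 days.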